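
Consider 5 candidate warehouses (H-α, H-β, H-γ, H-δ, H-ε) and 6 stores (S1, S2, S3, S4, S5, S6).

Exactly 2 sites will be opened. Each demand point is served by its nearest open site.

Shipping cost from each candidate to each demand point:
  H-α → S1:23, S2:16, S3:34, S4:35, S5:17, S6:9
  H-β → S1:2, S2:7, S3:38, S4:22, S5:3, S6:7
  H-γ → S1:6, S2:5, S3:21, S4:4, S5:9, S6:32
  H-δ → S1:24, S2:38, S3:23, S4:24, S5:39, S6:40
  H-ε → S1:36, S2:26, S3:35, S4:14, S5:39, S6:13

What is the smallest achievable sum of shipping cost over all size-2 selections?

42

Open {H-β, H-γ}.
  S1→H-β 2, S2→H-γ 5, S3→H-γ 21, S4→H-γ 4, S5→H-β 3, S6→H-β 7  ⇒ total 42.
Compare {H-α, H-γ}: total 54.
Compare {H-γ, H-ε}: total 58.
No size-2 selection does better; minimum is 42.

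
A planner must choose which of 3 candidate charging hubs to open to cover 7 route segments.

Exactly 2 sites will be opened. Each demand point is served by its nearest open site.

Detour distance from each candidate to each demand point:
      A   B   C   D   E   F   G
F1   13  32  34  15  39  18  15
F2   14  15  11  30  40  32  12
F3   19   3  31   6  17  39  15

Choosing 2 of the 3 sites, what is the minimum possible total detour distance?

Open {F2, F3}.
  A→F2 14, B→F3 3, C→F2 11, D→F3 6, E→F3 17, F→F2 32, G→F2 12  ⇒ total 95.
Compare {F1, F3}: total 103.
Compare {F1, F2}: total 123.

95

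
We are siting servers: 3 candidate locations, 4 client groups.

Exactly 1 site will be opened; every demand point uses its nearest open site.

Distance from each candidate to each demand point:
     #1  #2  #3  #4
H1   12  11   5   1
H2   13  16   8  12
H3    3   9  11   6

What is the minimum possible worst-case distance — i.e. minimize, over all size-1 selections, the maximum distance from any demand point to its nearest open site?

11

Open {H3}.
  Farthest demand point is #3 at distance 11 (to H3); all others are ≤ 11.
With {H1} the worst case is 12.
With {H2} the worst case is 16.
No size-1 selection achieves below 11.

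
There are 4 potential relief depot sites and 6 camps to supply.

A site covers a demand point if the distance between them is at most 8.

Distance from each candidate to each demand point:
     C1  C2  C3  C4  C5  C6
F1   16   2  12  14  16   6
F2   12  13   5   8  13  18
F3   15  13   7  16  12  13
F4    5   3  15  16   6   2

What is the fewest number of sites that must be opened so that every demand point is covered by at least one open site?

2

Coverage sets (demand points within 8 of each site):
  F1: {C2, C6}
  F2: {C3, C4}
  F3: {C3}
  F4: {C1, C2, C5, C6}
No single site covers all 6 demand points.
But {F2, F4} covers everything, so the minimum is 2.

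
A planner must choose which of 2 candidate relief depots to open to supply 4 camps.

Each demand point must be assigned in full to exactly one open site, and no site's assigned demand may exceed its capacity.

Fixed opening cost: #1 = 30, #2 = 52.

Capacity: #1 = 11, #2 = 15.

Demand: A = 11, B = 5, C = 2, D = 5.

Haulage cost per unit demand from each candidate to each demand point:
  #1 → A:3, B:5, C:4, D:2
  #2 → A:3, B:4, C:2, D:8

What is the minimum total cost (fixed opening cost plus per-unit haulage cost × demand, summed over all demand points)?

Open {#1, #2}; cheapest assignment that respects the capacities:
  #1 (cap 11, load 10): B, D — cost 5×5 + 5×2 = 35
  #2 (cap 15, load 13): A, C — cost 11×3 + 2×2 = 37
  Shipping 72, fixed 82 → total 154.
  Any other capacity-feasible assignment to {#1, #2} ships for at least 72.
Total demand is 23 and no other set of sites has combined capacity ≥ 23, so {#1, #2} is the only feasible choice of open sites. Minimum: 154.

154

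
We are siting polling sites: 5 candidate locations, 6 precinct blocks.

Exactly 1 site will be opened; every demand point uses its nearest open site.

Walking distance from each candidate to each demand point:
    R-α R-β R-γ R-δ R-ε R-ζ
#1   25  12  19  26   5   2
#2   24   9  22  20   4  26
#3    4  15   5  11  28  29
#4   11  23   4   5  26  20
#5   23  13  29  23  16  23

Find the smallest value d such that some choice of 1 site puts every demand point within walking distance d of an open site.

Open {#1}.
  Farthest demand point is R-δ at walking distance 26 (to #1); all others are ≤ 26.
With {#2} the worst case is 26.
With {#4} the worst case is 26.
No size-1 selection achieves below 26.

26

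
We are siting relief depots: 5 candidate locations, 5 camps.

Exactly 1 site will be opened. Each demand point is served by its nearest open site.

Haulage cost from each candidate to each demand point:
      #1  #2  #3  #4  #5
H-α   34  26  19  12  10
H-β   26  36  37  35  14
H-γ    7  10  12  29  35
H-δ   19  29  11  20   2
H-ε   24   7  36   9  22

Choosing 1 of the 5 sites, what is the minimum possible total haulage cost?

81

Open {H-δ}.
  #1→H-δ 19, #2→H-δ 29, #3→H-δ 11, #4→H-δ 20, #5→H-δ 2  ⇒ total 81.
Compare {H-γ}: total 93.
Compare {H-ε}: total 98.
No size-1 selection does better; minimum is 81.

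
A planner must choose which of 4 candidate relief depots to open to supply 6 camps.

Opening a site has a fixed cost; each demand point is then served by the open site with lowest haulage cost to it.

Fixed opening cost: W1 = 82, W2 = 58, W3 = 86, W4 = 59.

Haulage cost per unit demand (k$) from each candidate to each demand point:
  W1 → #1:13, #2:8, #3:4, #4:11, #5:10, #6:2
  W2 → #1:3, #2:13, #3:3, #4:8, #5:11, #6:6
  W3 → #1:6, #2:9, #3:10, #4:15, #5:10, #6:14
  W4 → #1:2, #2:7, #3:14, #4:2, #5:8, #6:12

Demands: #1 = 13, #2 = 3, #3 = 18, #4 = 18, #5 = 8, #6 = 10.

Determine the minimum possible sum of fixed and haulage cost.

Open {W2, W4}: assign each demand point to its cheapest open site.
  #1→W4 13×2=26, #2→W4 3×7=21, #3→W2 18×3=54, #4→W4 18×2=36, #5→W4 8×8=64, #6→W2 10×6=60
  haulage cost 261, fixed 117 → total 378.
Compare {W1, W4}: haulage cost 239 + fixed 141 = 380.
Compare {W1, W2, W4}: haulage cost 221 + fixed 199 = 420.
Compare {W2, W3, W4}: haulage cost 261 + fixed 203 = 464.
All other subsets cost ≥ 380. Minimum total cost: 378.

378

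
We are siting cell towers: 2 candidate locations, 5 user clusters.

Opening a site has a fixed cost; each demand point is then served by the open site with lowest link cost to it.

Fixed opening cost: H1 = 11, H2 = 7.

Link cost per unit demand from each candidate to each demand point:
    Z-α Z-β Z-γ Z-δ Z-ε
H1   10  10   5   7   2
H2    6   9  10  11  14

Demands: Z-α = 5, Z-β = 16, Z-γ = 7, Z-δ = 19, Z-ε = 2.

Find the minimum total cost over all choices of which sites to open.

Open {H1, H2}: assign each demand point to its cheapest open site.
  Z-α→H2 5×6=30, Z-β→H2 16×9=144, Z-γ→H1 7×5=35, Z-δ→H1 19×7=133, Z-ε→H1 2×2=4
  link cost 346, fixed 18 → total 364.
Compare {H1}: link cost 382 + fixed 11 = 393.
Compare {H2}: link cost 481 + fixed 7 = 488.

364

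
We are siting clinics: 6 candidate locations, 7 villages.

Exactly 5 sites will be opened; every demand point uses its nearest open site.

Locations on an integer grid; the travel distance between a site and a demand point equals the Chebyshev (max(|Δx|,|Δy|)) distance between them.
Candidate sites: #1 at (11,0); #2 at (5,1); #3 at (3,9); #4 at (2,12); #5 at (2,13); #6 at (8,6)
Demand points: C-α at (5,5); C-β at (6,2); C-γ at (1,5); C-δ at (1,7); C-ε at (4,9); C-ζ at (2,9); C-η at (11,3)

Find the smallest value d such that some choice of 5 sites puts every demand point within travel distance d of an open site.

4

Open {#1, #2, #3, #4, #5}.
  Farthest demand point is C-α at travel distance 4 (to #2); all others are ≤ 4.
With {#1, #2, #3, #4, #6} the worst case is 4.
With {#1, #2, #3, #5, #6} the worst case is 4.
No size-5 selection achieves below 4.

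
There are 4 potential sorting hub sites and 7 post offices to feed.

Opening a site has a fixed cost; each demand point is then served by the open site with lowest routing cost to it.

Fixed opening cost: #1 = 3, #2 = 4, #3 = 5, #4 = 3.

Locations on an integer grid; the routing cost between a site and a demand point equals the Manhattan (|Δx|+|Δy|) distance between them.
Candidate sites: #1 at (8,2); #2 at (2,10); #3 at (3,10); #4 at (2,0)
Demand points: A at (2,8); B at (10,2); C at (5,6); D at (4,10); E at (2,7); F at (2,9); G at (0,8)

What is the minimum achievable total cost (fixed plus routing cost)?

Open {#1, #2}: assign each demand point to its cheapest open site.
  A→#2 2, B→#1 2, C→#1 7, D→#2 2, E→#2 3, F→#2 1, G→#2 4
  routing cost 21, fixed 7 → total 28.
Compare {#1, #3}: routing cost 23 + fixed 8 = 31.
Compare {#1, #2, #3}: routing cost 19 + fixed 12 = 31.
Compare {#1, #2, #4}: routing cost 21 + fixed 10 = 31.
All other subsets cost ≥ 31. Minimum total cost: 28.

28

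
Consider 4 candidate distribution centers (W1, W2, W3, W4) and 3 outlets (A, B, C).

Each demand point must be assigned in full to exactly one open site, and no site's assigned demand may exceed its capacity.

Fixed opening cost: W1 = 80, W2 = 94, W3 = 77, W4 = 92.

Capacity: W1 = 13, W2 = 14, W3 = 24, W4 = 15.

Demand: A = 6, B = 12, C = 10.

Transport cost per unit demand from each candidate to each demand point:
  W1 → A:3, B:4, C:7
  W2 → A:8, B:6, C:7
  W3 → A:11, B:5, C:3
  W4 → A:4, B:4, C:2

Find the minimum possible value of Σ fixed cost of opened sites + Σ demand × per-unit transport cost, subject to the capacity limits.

Open {W1, W3}; cheapest assignment that respects the capacities:
  W1 (cap 13, load 6): A — cost 6×3 = 18
  W3 (cap 24, load 22): B, C — cost 12×5 + 10×3 = 90
  Shipping 108, fixed 157 → total 265.
  Any other capacity-feasible assignment to {W1, W3} ships for at least 108.
Compare {W3, W4}: its best feasible assignment gives total 283.
Compare {W2, W3}: its best feasible assignment gives total 309.
Every other set of open sites that can feasibly serve all demand totals ≥ 283 even under its best assignment. Minimum: 265.

265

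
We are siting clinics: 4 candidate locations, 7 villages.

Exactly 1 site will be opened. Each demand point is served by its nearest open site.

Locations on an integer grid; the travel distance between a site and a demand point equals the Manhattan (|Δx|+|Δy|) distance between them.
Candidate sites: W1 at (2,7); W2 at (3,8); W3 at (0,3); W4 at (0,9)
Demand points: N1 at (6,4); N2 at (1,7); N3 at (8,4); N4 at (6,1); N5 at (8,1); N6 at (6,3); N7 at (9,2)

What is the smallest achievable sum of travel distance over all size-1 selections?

Open {W3}.
  N1→W3 7, N2→W3 5, N3→W3 9, N4→W3 8, N5→W3 10, N6→W3 6, N7→W3 10  ⇒ total 55.
Compare {W1}: total 59.
Compare {W2}: total 61.
No size-1 selection does better; minimum is 55.

55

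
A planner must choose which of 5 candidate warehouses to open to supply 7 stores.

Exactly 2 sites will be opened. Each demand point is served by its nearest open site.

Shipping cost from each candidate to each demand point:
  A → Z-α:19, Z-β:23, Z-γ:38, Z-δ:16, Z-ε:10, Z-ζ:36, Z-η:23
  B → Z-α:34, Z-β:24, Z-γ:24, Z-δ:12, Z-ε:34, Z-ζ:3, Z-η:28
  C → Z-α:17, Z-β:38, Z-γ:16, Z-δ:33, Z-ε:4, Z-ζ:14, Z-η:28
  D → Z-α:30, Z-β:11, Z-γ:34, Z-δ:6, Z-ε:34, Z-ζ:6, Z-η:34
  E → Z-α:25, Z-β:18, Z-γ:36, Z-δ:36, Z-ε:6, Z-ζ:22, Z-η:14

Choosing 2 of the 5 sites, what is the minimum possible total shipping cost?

Open {C, D}.
  Z-α→C 17, Z-β→D 11, Z-γ→C 16, Z-δ→D 6, Z-ε→C 4, Z-ζ→D 6, Z-η→C 28  ⇒ total 88.
Compare {B, E}: total 102.
Compare {D, E}: total 102.
No size-2 selection does better; minimum is 88.

88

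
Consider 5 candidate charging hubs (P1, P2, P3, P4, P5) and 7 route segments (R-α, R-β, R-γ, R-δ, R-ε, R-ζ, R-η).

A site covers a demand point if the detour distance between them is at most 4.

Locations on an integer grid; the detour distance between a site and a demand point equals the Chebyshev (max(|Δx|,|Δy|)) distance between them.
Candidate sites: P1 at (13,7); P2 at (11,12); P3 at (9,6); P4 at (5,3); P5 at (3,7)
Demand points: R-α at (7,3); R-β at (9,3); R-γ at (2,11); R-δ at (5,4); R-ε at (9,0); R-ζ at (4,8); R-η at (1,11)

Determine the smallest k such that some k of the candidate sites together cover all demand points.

2

Coverage sets (demand points within 4 of each site):
  P1: {R-β}
  P2: {}
  P3: {R-α, R-β, R-δ}
  P4: {R-α, R-β, R-δ, R-ε}
  P5: {R-α, R-γ, R-δ, R-ζ, R-η}
No single site covers all 7 demand points.
But {P4, P5} covers everything, so the minimum is 2.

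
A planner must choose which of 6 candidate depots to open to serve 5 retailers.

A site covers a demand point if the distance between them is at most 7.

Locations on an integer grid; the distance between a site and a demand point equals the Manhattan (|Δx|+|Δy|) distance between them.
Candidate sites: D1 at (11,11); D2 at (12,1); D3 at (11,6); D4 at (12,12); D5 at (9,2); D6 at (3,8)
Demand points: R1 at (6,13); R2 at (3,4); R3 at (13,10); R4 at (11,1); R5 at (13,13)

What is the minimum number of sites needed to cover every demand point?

Coverage sets (demand points within 7 of each site):
  D1: {R1, R3, R5}
  D2: {R4}
  D3: {R3, R4}
  D4: {R1, R3, R5}
  D5: {R4}
  D6: {R2}
No 2 sites suffice: every size-2 union leaves at least one demand point uncovered.
But {D1, D2, D6} covers everything, so the minimum is 3.

3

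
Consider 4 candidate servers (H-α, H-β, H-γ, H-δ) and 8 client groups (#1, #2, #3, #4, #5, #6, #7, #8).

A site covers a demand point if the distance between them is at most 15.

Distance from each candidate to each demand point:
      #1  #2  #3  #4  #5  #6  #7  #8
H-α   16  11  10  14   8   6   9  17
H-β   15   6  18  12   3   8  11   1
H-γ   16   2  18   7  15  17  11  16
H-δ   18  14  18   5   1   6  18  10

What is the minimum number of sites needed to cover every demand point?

2

Coverage sets (demand points within 15 of each site):
  H-α: {#2, #3, #4, #5, #6, #7}
  H-β: {#1, #2, #4, #5, #6, #7, #8}
  H-γ: {#2, #4, #5, #7}
  H-δ: {#2, #4, #5, #6, #8}
No single site covers all 8 demand points.
But {H-α, H-β} covers everything, so the minimum is 2.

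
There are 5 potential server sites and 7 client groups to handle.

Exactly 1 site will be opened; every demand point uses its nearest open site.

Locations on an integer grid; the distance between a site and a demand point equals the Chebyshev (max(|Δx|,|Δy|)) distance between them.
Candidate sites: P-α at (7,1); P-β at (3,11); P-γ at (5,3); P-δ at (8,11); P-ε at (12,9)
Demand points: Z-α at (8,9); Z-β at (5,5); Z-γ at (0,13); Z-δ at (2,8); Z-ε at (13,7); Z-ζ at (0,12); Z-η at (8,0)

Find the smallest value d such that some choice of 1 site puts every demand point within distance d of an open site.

10

Open {P-γ}.
  Farthest demand point is Z-γ at distance 10 (to P-γ); all others are ≤ 10.
With {P-β} the worst case is 11.
With {P-δ} the worst case is 11.
No size-1 selection achieves below 10.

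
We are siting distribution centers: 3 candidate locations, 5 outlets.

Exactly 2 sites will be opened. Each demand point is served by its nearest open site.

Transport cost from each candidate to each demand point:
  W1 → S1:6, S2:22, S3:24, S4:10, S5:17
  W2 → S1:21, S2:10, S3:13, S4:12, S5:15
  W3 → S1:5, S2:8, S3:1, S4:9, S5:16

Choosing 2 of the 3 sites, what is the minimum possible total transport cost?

38

Open {W2, W3}.
  S1→W3 5, S2→W3 8, S3→W3 1, S4→W3 9, S5→W2 15  ⇒ total 38.
Compare {W1, W3}: total 39.
Compare {W1, W2}: total 54.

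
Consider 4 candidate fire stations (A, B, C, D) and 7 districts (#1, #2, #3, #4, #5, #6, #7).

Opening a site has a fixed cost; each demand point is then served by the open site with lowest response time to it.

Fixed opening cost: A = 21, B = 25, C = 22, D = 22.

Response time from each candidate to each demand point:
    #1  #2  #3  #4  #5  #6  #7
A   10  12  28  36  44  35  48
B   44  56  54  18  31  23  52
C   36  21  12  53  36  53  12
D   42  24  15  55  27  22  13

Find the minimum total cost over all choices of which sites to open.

Open {A, D}: assign each demand point to its cheapest open site.
  #1→A 10, #2→A 12, #3→D 15, #4→A 36, #5→D 27, #6→D 22, #7→D 13
  response time 135, fixed 43 → total 178.
Compare {A, B, D}: response time 117 + fixed 68 = 185.
Compare {A, B, C}: response time 118 + fixed 68 = 186.
Compare {A, C}: response time 153 + fixed 43 = 196.
All other subsets cost ≥ 185. Minimum total cost: 178.

178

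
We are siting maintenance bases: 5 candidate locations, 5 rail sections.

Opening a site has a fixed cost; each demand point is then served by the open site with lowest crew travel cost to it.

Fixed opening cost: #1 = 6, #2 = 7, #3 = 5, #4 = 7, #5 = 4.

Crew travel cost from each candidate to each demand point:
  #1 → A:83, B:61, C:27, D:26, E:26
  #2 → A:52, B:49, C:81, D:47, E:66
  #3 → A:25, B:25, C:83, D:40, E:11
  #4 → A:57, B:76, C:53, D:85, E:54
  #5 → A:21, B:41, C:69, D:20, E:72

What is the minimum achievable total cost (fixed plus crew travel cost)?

Open {#1, #3, #5}: assign each demand point to its cheapest open site.
  A→#5 21, B→#3 25, C→#1 27, D→#5 20, E→#3 11
  crew travel cost 104, fixed 15 → total 119.
Compare {#1, #3}: crew travel cost 114 + fixed 11 = 125.
Compare {#1, #2, #3, #5}: crew travel cost 104 + fixed 22 = 126.
Compare {#1, #3, #4, #5}: crew travel cost 104 + fixed 22 = 126.
All other subsets cost ≥ 125. Minimum total cost: 119.

119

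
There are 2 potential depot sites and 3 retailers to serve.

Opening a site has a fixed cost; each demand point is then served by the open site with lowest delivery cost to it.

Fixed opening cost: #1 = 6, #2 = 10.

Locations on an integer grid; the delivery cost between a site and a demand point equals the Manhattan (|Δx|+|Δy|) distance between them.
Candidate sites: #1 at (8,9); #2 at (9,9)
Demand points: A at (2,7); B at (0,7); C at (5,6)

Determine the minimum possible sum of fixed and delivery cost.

Open {#1}: assign each demand point to its cheapest open site.
  A→#1 8, B→#1 10, C→#1 6
  delivery cost 24, fixed 6 → total 30.
Compare {#2}: delivery cost 27 + fixed 10 = 37.
Compare {#1, #2}: delivery cost 24 + fixed 16 = 40.

30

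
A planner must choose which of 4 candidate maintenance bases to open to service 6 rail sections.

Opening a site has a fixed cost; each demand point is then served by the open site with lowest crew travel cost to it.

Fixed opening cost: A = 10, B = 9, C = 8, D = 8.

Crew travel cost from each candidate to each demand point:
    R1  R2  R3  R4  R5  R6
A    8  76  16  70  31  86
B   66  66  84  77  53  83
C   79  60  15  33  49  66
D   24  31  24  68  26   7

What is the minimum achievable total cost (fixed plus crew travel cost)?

Open {A, C, D}: assign each demand point to its cheapest open site.
  R1→A 8, R2→D 31, R3→C 15, R4→C 33, R5→D 26, R6→D 7
  crew travel cost 120, fixed 26 → total 146.
Compare {C, D}: crew travel cost 136 + fixed 16 = 152.
Compare {A, B, C, D}: crew travel cost 120 + fixed 35 = 155.
Compare {B, C, D}: crew travel cost 136 + fixed 25 = 161.
All other subsets cost ≥ 152. Minimum total cost: 146.

146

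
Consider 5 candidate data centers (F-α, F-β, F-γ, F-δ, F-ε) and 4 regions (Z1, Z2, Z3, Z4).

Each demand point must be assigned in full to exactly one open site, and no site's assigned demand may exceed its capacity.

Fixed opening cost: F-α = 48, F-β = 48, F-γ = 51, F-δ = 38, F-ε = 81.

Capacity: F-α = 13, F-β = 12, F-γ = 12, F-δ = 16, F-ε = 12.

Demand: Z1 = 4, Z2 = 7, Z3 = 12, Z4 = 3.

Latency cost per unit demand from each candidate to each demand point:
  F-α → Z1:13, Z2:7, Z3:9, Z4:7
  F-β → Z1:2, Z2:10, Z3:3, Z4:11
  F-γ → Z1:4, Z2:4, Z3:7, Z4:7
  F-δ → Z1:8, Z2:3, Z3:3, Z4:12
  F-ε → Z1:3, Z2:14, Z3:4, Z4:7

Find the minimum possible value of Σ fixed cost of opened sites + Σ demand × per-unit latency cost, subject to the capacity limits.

Open {F-γ, F-δ}; cheapest assignment that respects the capacities:
  F-γ (cap 12, load 11): Z1, Z2 — cost 4×4 + 7×4 = 44
  F-δ (cap 16, load 15): Z3, Z4 — cost 12×3 + 3×12 = 72
  Shipping 116, fixed 89 → total 205.
  Any other capacity-feasible assignment to {F-γ, F-δ} ships for at least 116.
Compare {F-β, F-δ}: its best feasible assignment gives total 211.
Compare {F-α, F-δ}: its best feasible assignment gives total 224.
Every other set of open sites that can feasibly serve all demand totals ≥ 211 even under its best assignment. Minimum: 205.

205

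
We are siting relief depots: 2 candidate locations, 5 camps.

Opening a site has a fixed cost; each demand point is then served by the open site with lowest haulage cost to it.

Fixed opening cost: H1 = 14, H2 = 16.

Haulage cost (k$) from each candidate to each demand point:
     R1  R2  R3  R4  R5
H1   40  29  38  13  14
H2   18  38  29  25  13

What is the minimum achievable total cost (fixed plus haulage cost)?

Open {H1, H2}: assign each demand point to its cheapest open site.
  R1→H2 18, R2→H1 29, R3→H2 29, R4→H1 13, R5→H2 13
  haulage cost 102, fixed 30 → total 132.
Compare {H2}: haulage cost 123 + fixed 16 = 139.
Compare {H1}: haulage cost 134 + fixed 14 = 148.

132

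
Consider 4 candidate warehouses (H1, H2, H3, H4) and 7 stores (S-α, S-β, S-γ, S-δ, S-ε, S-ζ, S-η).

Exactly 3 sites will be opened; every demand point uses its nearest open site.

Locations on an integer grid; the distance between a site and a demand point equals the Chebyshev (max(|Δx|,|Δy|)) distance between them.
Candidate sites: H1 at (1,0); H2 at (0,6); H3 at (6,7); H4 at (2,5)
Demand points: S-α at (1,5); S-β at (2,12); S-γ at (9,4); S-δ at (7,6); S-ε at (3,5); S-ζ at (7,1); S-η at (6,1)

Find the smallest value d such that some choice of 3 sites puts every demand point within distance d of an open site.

5

Open {H1, H3, H4}.
  Farthest demand point is S-β at distance 5 (to H3); all others are ≤ 5.
With {H2, H3, H4} the worst case is 5.
With {H1, H2, H3} the worst case is 6.
No size-3 selection achieves below 5.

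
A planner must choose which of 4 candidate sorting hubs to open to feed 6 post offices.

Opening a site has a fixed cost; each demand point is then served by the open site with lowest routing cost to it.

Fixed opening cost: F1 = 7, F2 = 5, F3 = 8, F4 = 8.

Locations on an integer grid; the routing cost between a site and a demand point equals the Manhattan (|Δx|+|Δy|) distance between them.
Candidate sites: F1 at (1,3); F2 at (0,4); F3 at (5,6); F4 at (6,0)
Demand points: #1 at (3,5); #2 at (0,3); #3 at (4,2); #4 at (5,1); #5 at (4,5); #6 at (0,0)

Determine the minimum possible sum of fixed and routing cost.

Open {F1}: assign each demand point to its cheapest open site.
  #1→F1 4, #2→F1 1, #3→F1 4, #4→F1 6, #5→F1 5, #6→F1 4
  routing cost 24, fixed 7 → total 31.
Compare {F2}: routing cost 28 + fixed 5 = 33.
Compare {F2, F3}: routing cost 20 + fixed 13 = 33.
Compare {F2, F4}: routing cost 20 + fixed 13 = 33.
All other subsets cost ≥ 33. Minimum total cost: 31.

31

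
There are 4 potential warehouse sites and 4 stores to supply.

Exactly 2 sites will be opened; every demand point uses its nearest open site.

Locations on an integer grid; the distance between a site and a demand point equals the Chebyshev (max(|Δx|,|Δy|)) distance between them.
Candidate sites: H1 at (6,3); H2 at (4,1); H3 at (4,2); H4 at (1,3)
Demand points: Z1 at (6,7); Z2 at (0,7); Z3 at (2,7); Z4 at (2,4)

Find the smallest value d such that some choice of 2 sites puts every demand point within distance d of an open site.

Open {H1, H4}.
  Farthest demand point is Z1 at distance 4 (to H1); all others are ≤ 4.
With {H1, H3} the worst case is 5.
With {H2, H3} the worst case is 5.
No size-2 selection achieves below 4.

4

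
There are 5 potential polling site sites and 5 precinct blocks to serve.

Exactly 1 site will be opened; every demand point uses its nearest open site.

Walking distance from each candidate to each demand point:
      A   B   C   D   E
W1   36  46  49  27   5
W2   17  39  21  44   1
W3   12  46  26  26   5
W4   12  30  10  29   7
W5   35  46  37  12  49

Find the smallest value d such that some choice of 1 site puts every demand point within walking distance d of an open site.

30

Open {W4}.
  Farthest demand point is B at walking distance 30 (to W4); all others are ≤ 30.
With {W2} the worst case is 44.
With {W3} the worst case is 46.
No size-1 selection achieves below 30.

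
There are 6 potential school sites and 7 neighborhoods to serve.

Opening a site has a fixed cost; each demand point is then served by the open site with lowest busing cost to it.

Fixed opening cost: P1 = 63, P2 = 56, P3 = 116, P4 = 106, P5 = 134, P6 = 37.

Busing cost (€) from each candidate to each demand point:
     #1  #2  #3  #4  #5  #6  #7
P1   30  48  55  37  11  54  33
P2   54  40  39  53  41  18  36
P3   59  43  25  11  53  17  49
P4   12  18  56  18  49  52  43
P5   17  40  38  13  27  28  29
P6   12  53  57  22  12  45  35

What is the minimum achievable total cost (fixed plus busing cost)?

271

Open {P2, P6}: assign each demand point to its cheapest open site.
  #1→P6 12, #2→P2 40, #3→P2 39, #4→P6 22, #5→P6 12, #6→P2 18, #7→P6 35
  busing cost 178, fixed 93 → total 271.
Compare {P6}: busing cost 236 + fixed 37 = 273.
Compare {P3, P6}: busing cost 155 + fixed 153 = 308.
Compare {P5}: busing cost 192 + fixed 134 = 326.
All other subsets cost ≥ 273. Minimum total cost: 271.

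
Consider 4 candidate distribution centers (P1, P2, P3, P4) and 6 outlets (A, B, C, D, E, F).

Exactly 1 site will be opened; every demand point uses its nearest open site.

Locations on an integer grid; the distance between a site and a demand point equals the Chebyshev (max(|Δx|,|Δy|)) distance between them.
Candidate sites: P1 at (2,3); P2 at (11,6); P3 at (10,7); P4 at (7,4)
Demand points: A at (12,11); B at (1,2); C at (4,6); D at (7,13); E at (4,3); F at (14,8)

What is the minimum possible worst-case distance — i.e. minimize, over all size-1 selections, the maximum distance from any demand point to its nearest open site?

9

Open {P3}.
  Farthest demand point is B at distance 9 (to P3); all others are ≤ 9.
With {P4} the worst case is 9.
With {P2} the worst case is 10.
No size-1 selection achieves below 9.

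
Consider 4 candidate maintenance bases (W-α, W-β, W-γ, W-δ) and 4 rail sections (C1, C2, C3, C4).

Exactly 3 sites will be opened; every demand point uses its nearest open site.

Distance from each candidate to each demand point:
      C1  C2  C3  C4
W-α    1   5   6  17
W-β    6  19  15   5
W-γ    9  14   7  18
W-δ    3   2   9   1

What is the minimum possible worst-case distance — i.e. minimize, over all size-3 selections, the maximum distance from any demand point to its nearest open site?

Open {W-α, W-β, W-γ}.
  Farthest demand point is C3 at distance 6 (to W-α); all others are ≤ 6.
With {W-α, W-β, W-δ} the worst case is 6.
With {W-α, W-γ, W-δ} the worst case is 6.
No size-3 selection achieves below 6.

6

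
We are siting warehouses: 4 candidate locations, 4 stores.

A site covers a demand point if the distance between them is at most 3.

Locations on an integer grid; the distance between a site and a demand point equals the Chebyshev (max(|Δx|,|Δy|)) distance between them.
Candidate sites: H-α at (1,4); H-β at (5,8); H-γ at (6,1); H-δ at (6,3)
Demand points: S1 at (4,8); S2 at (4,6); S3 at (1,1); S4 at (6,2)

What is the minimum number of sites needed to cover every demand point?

3

Coverage sets (demand points within 3 of each site):
  H-α: {S2, S3}
  H-β: {S1, S2}
  H-γ: {S4}
  H-δ: {S2, S4}
No 2 sites suffice: every size-2 union leaves at least one demand point uncovered.
But {H-α, H-β, H-γ} covers everything, so the minimum is 3.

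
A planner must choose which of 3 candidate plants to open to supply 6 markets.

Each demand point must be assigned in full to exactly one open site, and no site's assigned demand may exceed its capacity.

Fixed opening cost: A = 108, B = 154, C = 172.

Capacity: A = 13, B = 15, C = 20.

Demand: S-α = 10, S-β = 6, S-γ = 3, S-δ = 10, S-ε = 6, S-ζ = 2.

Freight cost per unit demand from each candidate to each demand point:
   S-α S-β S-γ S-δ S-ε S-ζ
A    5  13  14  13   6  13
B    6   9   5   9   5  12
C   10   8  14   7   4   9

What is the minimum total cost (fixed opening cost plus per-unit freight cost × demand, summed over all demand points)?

Open {A, B, C}; cheapest assignment that respects the capacities:
  A (cap 13, load 10): S-α — cost 10×5 = 50
  B (cap 15, load 9): S-γ, S-ε — cost 3×5 + 6×5 = 45
  C (cap 20, load 18): S-β, S-δ, S-ζ — cost 6×8 + 10×7 + 2×9 = 136
  Shipping 231, fixed 434 → total 665.
  Any other capacity-feasible assignment to {A, B, C} ships for at least 231.
Total demand is 37 and no other set of sites has combined capacity ≥ 37, so {A, B, C} is the only feasible choice of open sites. Minimum: 665.

665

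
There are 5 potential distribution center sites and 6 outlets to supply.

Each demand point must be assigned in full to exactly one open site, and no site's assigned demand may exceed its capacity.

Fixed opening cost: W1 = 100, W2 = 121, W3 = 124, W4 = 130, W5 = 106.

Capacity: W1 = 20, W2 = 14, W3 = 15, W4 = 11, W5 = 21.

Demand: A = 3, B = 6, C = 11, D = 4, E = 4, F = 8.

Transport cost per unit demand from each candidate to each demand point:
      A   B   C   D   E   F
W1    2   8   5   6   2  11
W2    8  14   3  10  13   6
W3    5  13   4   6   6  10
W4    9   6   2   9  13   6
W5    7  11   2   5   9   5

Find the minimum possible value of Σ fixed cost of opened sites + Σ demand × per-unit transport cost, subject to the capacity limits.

354

Open {W1, W5}; cheapest assignment that respects the capacities:
  W1 (cap 20, load 17): A, B, D, E — cost 3×2 + 6×8 + 4×6 + 4×2 = 86
  W5 (cap 21, load 19): C, F — cost 11×2 + 8×5 = 62
  Shipping 148, fixed 206 → total 354.
  Any other capacity-feasible assignment to {W1, W5} ships for at least 148.
Compare {W3, W5}: its best feasible assignment gives total 445.
Compare {W1, W4, W5}: its best feasible assignment gives total 472.
Every other set of open sites that can feasibly serve all demand totals ≥ 445 even under its best assignment. Minimum: 354.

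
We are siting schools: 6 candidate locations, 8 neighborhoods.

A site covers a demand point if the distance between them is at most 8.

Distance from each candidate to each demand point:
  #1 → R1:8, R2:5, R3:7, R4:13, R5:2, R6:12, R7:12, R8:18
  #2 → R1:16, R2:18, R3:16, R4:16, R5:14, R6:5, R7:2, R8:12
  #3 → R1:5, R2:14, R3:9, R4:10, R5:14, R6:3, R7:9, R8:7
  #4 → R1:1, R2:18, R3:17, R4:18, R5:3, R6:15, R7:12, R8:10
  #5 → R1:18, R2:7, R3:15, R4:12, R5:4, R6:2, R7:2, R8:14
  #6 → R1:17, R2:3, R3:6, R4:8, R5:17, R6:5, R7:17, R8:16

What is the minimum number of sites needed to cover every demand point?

Coverage sets (demand points within 8 of each site):
  #1: {R1, R2, R3, R5}
  #2: {R6, R7}
  #3: {R1, R6, R8}
  #4: {R1, R5}
  #5: {R2, R5, R6, R7}
  #6: {R2, R3, R4, R6}
No 2 sites suffice: every size-2 union leaves at least one demand point uncovered.
But {#3, #5, #6} covers everything, so the minimum is 3.

3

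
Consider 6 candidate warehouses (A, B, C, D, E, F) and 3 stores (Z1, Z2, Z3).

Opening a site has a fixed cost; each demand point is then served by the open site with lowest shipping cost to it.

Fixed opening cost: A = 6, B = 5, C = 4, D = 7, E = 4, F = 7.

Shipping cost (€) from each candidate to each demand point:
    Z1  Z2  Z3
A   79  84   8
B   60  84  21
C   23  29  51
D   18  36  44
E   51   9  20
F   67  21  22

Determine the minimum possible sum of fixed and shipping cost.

52

Open {A, D, E}: assign each demand point to its cheapest open site.
  Z1→D 18, Z2→E 9, Z3→A 8
  shipping cost 35, fixed 17 → total 52.
Compare {A, C, E}: shipping cost 40 + fixed 14 = 54.
Compare {A, C, D, E}: shipping cost 35 + fixed 21 = 56.
Compare {A, B, D, E}: shipping cost 35 + fixed 22 = 57.
All other subsets cost ≥ 54. Minimum total cost: 52.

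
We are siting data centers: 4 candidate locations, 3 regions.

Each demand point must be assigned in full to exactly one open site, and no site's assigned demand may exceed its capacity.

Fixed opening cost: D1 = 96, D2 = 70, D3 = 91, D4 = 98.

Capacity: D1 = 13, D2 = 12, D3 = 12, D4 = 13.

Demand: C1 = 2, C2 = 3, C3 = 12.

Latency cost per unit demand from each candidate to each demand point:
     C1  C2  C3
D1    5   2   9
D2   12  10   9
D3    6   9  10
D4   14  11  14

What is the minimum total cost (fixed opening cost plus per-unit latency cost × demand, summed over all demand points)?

290

Open {D1, D2}; cheapest assignment that respects the capacities:
  D1 (cap 13, load 5): C1, C2 — cost 2×5 + 3×2 = 16
  D2 (cap 12, load 12): C3 — cost 12×9 = 108
  Shipping 124, fixed 166 → total 290.
  Any other capacity-feasible assignment to {D1, D2} ships for at least 124.
Compare {D2, D3}: its best feasible assignment gives total 308.
Compare {D1, D3}: its best feasible assignment gives total 323.
Every other set of open sites that can feasibly serve all demand totals ≥ 308 even under its best assignment. Minimum: 290.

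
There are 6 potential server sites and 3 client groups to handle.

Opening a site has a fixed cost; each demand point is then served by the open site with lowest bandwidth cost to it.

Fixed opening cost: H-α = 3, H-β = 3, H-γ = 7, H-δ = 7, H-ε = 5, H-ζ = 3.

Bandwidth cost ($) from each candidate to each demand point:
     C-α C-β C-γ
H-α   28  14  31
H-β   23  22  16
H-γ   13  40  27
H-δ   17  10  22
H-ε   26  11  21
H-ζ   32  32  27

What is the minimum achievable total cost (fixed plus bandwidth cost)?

Open {H-β, H-δ}: assign each demand point to its cheapest open site.
  C-α→H-δ 17, C-β→H-δ 10, C-γ→H-β 16
  bandwidth cost 43, fixed 10 → total 53.
Compare {H-β, H-γ, H-ε}: bandwidth cost 40 + fixed 15 = 55.
Compare {H-δ}: bandwidth cost 49 + fixed 7 = 56.
Compare {H-α, H-β, H-γ}: bandwidth cost 43 + fixed 13 = 56.
All other subsets cost ≥ 55. Minimum total cost: 53.

53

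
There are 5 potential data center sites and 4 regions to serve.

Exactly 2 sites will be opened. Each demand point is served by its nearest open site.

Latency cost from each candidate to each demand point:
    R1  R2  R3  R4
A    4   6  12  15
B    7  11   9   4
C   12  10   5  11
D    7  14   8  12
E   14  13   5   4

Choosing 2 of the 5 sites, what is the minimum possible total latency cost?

Open {A, E}.
  R1→A 4, R2→A 6, R3→E 5, R4→E 4  ⇒ total 19.
Compare {A, B}: total 23.
Compare {A, C}: total 26.
No size-2 selection does better; minimum is 19.

19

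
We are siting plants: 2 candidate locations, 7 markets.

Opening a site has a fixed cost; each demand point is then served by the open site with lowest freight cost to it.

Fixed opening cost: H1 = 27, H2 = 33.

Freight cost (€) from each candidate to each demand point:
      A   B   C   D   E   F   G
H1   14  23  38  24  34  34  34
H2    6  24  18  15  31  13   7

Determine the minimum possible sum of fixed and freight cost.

Open {H2}: assign each demand point to its cheapest open site.
  A→H2 6, B→H2 24, C→H2 18, D→H2 15, E→H2 31, F→H2 13, G→H2 7
  freight cost 114, fixed 33 → total 147.
Compare {H1, H2}: freight cost 113 + fixed 60 = 173.
Compare {H1}: freight cost 201 + fixed 27 = 228.

147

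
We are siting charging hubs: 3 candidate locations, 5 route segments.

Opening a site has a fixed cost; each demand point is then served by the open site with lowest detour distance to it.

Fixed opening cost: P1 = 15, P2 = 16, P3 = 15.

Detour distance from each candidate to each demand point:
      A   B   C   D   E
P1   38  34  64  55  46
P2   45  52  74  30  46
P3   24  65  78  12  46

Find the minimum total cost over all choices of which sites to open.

210

Open {P1, P3}: assign each demand point to its cheapest open site.
  A→P3 24, B→P1 34, C→P1 64, D→P3 12, E→P1 46
  detour distance 180, fixed 30 → total 210.
Compare {P1, P2, P3}: detour distance 180 + fixed 46 = 226.
Compare {P2, P3}: detour distance 208 + fixed 31 = 239.
Compare {P3}: detour distance 225 + fixed 15 = 240.
All other subsets cost ≥ 226. Minimum total cost: 210.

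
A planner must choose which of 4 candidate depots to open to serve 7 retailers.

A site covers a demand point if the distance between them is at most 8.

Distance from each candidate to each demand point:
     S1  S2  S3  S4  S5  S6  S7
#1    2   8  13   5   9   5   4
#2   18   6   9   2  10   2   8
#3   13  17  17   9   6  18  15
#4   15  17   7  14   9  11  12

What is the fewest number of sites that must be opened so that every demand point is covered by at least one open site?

Coverage sets (demand points within 8 of each site):
  #1: {S1, S2, S4, S6, S7}
  #2: {S2, S4, S6, S7}
  #3: {S5}
  #4: {S3}
No 2 sites suffice: every size-2 union leaves at least one demand point uncovered.
But {#1, #3, #4} covers everything, so the minimum is 3.

3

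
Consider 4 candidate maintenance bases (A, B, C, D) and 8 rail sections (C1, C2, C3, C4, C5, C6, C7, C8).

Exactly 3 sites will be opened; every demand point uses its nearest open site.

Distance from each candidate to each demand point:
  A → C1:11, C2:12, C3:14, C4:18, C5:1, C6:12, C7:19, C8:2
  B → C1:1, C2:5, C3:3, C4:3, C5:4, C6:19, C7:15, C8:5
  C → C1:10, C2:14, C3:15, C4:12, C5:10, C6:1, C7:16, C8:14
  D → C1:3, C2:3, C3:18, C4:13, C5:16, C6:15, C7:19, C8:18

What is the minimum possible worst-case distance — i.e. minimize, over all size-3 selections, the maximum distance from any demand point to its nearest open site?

15

Open {A, B, C}.
  Farthest demand point is C7 at distance 15 (to B); all others are ≤ 15.
With {A, B, D} the worst case is 15.
With {B, C, D} the worst case is 15.
No size-3 selection achieves below 15.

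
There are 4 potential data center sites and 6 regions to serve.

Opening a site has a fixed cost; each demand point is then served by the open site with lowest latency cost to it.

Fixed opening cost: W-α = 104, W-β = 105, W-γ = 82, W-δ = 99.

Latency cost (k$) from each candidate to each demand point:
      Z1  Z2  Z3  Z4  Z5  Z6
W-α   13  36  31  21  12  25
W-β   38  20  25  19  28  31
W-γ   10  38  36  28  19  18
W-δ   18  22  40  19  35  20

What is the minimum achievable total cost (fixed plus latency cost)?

231

Open {W-γ}: assign each demand point to its cheapest open site.
  Z1→W-γ 10, Z2→W-γ 38, Z3→W-γ 36, Z4→W-γ 28, Z5→W-γ 19, Z6→W-γ 18
  latency cost 149, fixed 82 → total 231.
Compare {W-α}: latency cost 138 + fixed 104 = 242.
Compare {W-δ}: latency cost 154 + fixed 99 = 253.
Compare {W-β}: latency cost 161 + fixed 105 = 266.
All other subsets cost ≥ 242. Minimum total cost: 231.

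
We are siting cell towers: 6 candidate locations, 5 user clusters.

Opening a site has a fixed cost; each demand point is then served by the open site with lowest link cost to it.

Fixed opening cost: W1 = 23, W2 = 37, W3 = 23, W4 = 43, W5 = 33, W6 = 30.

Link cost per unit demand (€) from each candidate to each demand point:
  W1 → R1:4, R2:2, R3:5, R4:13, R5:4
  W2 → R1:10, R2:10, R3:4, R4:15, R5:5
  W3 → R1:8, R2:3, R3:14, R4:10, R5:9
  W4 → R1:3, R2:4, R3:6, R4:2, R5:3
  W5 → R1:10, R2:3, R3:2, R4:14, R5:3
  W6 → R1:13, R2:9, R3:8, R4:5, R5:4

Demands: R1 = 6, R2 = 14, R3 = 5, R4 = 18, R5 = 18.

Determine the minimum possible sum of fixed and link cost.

Open {W1, W4}: assign each demand point to its cheapest open site.
  R1→W4 6×3=18, R2→W1 14×2=28, R3→W1 5×5=25, R4→W4 18×2=36, R5→W4 18×3=54
  link cost 161, fixed 66 → total 227.
Compare {W4, W5}: link cost 160 + fixed 76 = 236.
Compare {W4}: link cost 194 + fixed 43 = 237.
Compare {W1, W4, W5}: link cost 146 + fixed 99 = 245.
All other subsets cost ≥ 236. Minimum total cost: 227.

227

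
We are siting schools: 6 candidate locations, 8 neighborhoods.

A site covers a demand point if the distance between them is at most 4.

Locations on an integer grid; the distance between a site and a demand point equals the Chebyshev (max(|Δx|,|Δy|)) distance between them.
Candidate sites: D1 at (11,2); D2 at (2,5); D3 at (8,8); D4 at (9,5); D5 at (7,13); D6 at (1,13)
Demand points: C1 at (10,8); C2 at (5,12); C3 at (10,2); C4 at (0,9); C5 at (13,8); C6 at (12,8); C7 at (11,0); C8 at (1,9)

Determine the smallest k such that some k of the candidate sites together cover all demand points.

Coverage sets (demand points within 4 of each site):
  D1: {C3, C7}
  D2: {C4, C8}
  D3: {C1, C2, C6}
  D4: {C1, C3, C5, C6}
  D5: {C2}
  D6: {C2, C4, C8}
No 2 sites suffice: every size-2 union leaves at least one demand point uncovered.
But {D1, D4, D6} covers everything, so the minimum is 3.

3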